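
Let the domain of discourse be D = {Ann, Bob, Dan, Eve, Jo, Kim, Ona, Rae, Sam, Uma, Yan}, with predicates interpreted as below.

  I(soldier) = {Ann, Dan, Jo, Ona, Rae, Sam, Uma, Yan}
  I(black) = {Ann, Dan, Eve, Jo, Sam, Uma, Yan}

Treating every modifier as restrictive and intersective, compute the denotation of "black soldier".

⟦soldier⟧ = {Ann, Dan, Jo, Ona, Rae, Sam, Uma, Yan}
… ∩ ⟦black⟧ = {Ann, Dan, Jo, Ona, Rae, Sam, Uma, Yan} ∩ {Ann, Dan, Eve, Jo, Sam, Uma, Yan} = {Ann, Dan, Jo, Sam, Uma, Yan}
So ⟦black soldier⟧ = {Ann, Dan, Jo, Sam, Uma, Yan}.

{Ann, Dan, Jo, Sam, Uma, Yan}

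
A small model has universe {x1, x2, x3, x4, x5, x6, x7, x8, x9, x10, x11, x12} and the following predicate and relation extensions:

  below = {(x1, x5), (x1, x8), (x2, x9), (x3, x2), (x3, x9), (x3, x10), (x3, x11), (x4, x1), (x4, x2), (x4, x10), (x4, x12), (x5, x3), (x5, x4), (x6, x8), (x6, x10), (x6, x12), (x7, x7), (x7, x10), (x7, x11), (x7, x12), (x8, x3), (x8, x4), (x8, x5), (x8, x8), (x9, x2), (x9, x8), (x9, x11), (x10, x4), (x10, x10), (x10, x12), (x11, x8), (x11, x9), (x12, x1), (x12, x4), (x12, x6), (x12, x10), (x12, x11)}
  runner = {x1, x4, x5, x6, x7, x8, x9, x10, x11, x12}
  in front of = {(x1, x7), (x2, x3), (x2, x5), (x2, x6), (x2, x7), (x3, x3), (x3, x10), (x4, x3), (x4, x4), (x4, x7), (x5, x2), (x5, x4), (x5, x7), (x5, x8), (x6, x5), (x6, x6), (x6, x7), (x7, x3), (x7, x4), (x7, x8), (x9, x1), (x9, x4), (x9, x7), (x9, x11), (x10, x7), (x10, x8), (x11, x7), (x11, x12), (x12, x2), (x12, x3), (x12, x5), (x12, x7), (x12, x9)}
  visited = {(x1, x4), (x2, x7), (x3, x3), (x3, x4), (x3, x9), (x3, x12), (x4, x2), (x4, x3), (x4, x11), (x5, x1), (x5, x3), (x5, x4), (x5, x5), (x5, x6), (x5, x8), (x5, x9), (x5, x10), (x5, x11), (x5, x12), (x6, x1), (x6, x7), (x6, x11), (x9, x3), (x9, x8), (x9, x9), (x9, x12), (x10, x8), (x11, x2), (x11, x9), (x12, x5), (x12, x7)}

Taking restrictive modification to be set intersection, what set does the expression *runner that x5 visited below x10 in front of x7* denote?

{x4, x6, x10, x12}

⟦that x5 visited⟧ = {x : ⟨x5, x⟩ ∈ ⟦visited⟧} = {x1, x3, x4, x5, x6, x8, x9, x10, x11, x12}
⟦below x10⟧ = {x : ⟨x, x10⟩ ∈ ⟦below⟧} = {x3, x4, x6, x7, x10, x12}
⟦in front of x7⟧ = {x : ⟨x, x7⟩ ∈ ⟦in front of⟧} = {x1, x2, x4, x5, x6, x9, x10, x11, x12}
⟦runner⟧ = {x1, x4, x5, x6, x7, x8, x9, x10, x11, x12}
… ∩ ⟦that x5 visited⟧ = {x1, x4, x5, x6, x7, x8, x9, x10, x11, x12} ∩ {x1, x3, x4, x5, x6, x8, x9, x10, x11, x12} = {x1, x4, x5, x6, x8, x9, x10, x11, x12}
… ∩ ⟦below x10⟧ = {x1, x4, x5, x6, x8, x9, x10, x11, x12} ∩ {x3, x4, x6, x7, x10, x12} = {x4, x6, x10, x12}
… ∩ ⟦in front of x7⟧ = {x4, x6, x10, x12} ∩ {x1, x2, x4, x5, x6, x9, x10, x11, x12} = {x4, x6, x10, x12}
So ⟦runner that x5 visited below x10 in front of x7⟧ = {x4, x6, x10, x12}.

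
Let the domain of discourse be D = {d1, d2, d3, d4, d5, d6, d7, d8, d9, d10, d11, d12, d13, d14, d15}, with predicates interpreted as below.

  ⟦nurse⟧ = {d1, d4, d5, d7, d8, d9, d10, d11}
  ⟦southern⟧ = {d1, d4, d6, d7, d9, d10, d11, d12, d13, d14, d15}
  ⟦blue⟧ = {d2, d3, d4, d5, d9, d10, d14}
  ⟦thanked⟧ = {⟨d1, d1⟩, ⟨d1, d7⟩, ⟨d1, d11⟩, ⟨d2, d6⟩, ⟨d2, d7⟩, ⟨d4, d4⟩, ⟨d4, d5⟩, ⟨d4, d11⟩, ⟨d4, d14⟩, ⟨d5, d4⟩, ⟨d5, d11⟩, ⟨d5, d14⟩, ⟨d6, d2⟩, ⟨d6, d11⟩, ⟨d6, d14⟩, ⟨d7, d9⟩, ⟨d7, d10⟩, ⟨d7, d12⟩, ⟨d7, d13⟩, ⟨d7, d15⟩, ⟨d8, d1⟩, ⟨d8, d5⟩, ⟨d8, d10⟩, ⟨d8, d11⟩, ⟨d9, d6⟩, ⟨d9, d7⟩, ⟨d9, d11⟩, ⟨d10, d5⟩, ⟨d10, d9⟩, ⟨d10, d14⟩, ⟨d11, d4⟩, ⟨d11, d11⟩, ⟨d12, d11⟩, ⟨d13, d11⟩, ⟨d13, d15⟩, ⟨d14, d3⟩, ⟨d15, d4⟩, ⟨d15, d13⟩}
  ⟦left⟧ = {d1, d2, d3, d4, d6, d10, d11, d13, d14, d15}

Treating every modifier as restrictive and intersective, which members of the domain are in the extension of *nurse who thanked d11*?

{d1, d4, d5, d8, d9, d11}

⟦who thanked d11⟧ = {x : ⟨x, d11⟩ ∈ ⟦thanked⟧} = {d1, d4, d5, d6, d8, d9, d11, d12, d13}
⟦nurse⟧ = {d1, d4, d5, d7, d8, d9, d10, d11}
… ∩ ⟦who thanked d11⟧ = {d1, d4, d5, d7, d8, d9, d10, d11} ∩ {d1, d4, d5, d6, d8, d9, d11, d12, d13} = {d1, d4, d5, d8, d9, d11}
So ⟦nurse who thanked d11⟧ = {d1, d4, d5, d8, d9, d11}.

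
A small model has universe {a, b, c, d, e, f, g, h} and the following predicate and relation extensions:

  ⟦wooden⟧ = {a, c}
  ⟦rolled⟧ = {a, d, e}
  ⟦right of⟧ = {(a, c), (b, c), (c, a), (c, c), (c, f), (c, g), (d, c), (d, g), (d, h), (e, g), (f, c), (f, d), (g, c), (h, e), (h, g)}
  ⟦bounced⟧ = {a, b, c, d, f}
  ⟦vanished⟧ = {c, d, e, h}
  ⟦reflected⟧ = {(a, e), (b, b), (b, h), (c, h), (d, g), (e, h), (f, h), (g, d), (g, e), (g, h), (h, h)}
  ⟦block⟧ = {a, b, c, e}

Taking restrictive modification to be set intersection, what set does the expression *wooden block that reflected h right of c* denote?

⟦that reflected h⟧ = {x : ⟨x, h⟩ ∈ ⟦reflected⟧} = {b, c, e, f, g, h}
⟦right of c⟧ = {x : ⟨x, c⟩ ∈ ⟦right of⟧} = {a, b, c, d, f, g}
⟦block⟧ = {a, b, c, e}
… ∩ ⟦that reflected h⟧ = {a, b, c, e} ∩ {b, c, e, f, g, h} = {b, c, e}
… ∩ ⟦right of c⟧ = {b, c, e} ∩ {a, b, c, d, f, g} = {b, c}
… ∩ ⟦wooden⟧ = {b, c} ∩ {a, c} = {c}
So ⟦wooden block that reflected h right of c⟧ = {c}.

{c}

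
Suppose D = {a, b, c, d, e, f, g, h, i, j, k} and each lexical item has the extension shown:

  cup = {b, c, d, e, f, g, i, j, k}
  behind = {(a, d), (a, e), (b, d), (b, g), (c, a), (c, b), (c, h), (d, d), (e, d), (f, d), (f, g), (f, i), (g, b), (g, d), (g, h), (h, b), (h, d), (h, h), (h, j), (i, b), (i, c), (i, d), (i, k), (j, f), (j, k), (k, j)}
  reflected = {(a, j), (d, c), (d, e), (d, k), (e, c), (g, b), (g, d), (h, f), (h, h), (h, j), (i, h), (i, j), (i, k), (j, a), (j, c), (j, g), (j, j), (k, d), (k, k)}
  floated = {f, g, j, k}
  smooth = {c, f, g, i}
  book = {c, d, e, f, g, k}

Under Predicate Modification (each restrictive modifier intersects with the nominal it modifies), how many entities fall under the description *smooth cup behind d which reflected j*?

1

⟦behind d⟧ = {x : ⟨x, d⟩ ∈ ⟦behind⟧} = {a, b, d, e, f, g, h, i}
⟦which reflected j⟧ = {x : ⟨x, j⟩ ∈ ⟦reflected⟧} = {a, h, i, j}
⟦cup⟧ = {b, c, d, e, f, g, i, j, k}
… ∩ ⟦behind d⟧ = {b, c, d, e, f, g, i, j, k} ∩ {a, b, d, e, f, g, h, i} = {b, d, e, f, g, i}
… ∩ ⟦which reflected j⟧ = {b, d, e, f, g, i} ∩ {a, h, i, j} = {i}
… ∩ ⟦smooth⟧ = {i} ∩ {c, f, g, i} = {i}
⟦smooth cup behind d which reflected j⟧ = {i}, so the cardinality is 1.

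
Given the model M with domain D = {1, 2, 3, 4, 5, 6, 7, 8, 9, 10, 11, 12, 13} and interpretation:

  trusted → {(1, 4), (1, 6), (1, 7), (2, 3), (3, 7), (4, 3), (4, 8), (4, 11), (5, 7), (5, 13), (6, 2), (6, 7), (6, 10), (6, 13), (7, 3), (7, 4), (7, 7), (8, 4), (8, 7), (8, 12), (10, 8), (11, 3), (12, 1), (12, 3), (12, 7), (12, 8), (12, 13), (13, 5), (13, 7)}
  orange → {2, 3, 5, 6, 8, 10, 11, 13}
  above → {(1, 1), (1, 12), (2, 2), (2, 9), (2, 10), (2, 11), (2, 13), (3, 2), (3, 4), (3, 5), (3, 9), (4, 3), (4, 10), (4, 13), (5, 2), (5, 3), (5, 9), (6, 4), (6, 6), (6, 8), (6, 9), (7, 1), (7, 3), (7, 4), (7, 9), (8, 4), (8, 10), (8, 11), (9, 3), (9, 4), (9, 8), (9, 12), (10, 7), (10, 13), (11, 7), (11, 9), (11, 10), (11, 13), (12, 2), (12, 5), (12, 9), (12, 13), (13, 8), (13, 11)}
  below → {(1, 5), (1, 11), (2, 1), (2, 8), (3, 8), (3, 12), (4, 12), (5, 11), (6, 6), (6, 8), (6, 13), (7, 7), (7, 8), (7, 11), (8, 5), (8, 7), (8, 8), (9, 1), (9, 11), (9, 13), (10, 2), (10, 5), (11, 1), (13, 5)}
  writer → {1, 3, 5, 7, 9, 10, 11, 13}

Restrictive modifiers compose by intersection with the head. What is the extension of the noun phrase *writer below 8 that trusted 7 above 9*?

⟦below 8⟧ = {x : ⟨x, 8⟩ ∈ ⟦below⟧} = {2, 3, 6, 7, 8}
⟦that trusted 7⟧ = {x : ⟨x, 7⟩ ∈ ⟦trusted⟧} = {1, 3, 5, 6, 7, 8, 12, 13}
⟦above 9⟧ = {x : ⟨x, 9⟩ ∈ ⟦above⟧} = {2, 3, 5, 6, 7, 11, 12}
⟦writer⟧ = {1, 3, 5, 7, 9, 10, 11, 13}
… ∩ ⟦below 8⟧ = {1, 3, 5, 7, 9, 10, 11, 13} ∩ {2, 3, 6, 7, 8} = {3, 7}
… ∩ ⟦that trusted 7⟧ = {3, 7} ∩ {1, 3, 5, 6, 7, 8, 12, 13} = {3, 7}
… ∩ ⟦above 9⟧ = {3, 7} ∩ {2, 3, 5, 6, 7, 11, 12} = {3, 7}
So ⟦writer below 8 that trusted 7 above 9⟧ = {3, 7}.

{3, 7}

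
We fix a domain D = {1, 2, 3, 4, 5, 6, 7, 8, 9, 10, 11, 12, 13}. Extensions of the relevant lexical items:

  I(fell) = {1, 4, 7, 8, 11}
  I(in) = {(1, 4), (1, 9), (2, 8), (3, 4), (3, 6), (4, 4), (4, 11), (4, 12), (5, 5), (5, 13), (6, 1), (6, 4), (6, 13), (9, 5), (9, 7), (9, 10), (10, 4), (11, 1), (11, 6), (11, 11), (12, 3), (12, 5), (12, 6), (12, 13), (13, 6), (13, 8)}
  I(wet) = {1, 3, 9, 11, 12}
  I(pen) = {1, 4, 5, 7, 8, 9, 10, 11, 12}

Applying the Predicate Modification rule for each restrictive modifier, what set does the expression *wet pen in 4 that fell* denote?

{1}

⟦in 4⟧ = {x : ⟨x, 4⟩ ∈ ⟦in⟧} = {1, 3, 4, 6, 10}
⟦that fell⟧ = ⟦fell⟧ = {1, 4, 7, 8, 11}
⟦pen⟧ = {1, 4, 5, 7, 8, 9, 10, 11, 12}
… ∩ ⟦in 4⟧ = {1, 4, 5, 7, 8, 9, 10, 11, 12} ∩ {1, 3, 4, 6, 10} = {1, 4, 10}
… ∩ ⟦that fell⟧ = {1, 4, 10} ∩ {1, 4, 7, 8, 11} = {1, 4}
… ∩ ⟦wet⟧ = {1, 4} ∩ {1, 3, 9, 11, 12} = {1}
So ⟦wet pen in 4 that fell⟧ = {1}.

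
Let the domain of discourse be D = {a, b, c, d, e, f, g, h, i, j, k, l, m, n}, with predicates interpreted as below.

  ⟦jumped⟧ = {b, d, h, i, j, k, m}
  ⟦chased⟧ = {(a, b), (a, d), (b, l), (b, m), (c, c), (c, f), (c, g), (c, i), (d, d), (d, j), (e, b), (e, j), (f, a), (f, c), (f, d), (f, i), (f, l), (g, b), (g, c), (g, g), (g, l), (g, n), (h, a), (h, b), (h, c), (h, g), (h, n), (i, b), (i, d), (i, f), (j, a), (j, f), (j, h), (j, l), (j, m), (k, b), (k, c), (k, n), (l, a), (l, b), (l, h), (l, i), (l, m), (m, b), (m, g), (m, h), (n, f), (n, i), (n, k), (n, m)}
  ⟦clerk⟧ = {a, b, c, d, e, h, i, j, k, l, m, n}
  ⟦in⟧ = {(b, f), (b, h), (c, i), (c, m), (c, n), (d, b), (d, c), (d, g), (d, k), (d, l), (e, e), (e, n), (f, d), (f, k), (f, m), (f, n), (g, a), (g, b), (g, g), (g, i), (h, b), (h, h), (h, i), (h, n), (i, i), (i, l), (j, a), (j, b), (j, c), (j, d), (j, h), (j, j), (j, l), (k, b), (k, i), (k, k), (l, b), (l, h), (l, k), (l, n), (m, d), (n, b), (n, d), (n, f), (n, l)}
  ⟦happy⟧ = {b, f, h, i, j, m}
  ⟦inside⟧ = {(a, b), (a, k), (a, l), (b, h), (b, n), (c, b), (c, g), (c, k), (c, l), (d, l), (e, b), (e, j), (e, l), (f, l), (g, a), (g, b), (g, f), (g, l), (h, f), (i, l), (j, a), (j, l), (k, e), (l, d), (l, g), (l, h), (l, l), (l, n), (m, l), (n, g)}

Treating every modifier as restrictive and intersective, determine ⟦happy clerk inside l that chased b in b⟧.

{ }

⟦inside l⟧ = {x : ⟨x, l⟩ ∈ ⟦inside⟧} = {a, c, d, e, f, g, i, j, l, m}
⟦that chased b⟧ = {x : ⟨x, b⟩ ∈ ⟦chased⟧} = {a, e, g, h, i, k, l, m}
⟦in b⟧ = {x : ⟨x, b⟩ ∈ ⟦in⟧} = {d, g, h, j, k, l, n}
⟦clerk⟧ = {a, b, c, d, e, h, i, j, k, l, m, n}
… ∩ ⟦inside l⟧ = {a, b, c, d, e, h, i, j, k, l, m, n} ∩ {a, c, d, e, f, g, i, j, l, m} = {a, c, d, e, i, j, l, m}
… ∩ ⟦that chased b⟧ = {a, c, d, e, i, j, l, m} ∩ {a, e, g, h, i, k, l, m} = {a, e, i, l, m}
… ∩ ⟦in b⟧ = {a, e, i, l, m} ∩ {d, g, h, j, k, l, n} = {l}
… ∩ ⟦happy⟧ = {l} ∩ {b, f, h, i, j, m} = ∅
So ⟦happy clerk inside l that chased b in b⟧ = { }.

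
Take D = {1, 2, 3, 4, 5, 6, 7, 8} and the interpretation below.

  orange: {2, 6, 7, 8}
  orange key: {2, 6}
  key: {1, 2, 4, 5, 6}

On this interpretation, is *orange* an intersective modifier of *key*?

yes

⟦orange⟧ ∩ ⟦key⟧ = {2, 6, 7, 8} ∩ {1, 2, 4, 5, 6} = {2, 6}
Observed ⟦orange key⟧ = {2, 6}.
These coincide, so the modifier is intersective here.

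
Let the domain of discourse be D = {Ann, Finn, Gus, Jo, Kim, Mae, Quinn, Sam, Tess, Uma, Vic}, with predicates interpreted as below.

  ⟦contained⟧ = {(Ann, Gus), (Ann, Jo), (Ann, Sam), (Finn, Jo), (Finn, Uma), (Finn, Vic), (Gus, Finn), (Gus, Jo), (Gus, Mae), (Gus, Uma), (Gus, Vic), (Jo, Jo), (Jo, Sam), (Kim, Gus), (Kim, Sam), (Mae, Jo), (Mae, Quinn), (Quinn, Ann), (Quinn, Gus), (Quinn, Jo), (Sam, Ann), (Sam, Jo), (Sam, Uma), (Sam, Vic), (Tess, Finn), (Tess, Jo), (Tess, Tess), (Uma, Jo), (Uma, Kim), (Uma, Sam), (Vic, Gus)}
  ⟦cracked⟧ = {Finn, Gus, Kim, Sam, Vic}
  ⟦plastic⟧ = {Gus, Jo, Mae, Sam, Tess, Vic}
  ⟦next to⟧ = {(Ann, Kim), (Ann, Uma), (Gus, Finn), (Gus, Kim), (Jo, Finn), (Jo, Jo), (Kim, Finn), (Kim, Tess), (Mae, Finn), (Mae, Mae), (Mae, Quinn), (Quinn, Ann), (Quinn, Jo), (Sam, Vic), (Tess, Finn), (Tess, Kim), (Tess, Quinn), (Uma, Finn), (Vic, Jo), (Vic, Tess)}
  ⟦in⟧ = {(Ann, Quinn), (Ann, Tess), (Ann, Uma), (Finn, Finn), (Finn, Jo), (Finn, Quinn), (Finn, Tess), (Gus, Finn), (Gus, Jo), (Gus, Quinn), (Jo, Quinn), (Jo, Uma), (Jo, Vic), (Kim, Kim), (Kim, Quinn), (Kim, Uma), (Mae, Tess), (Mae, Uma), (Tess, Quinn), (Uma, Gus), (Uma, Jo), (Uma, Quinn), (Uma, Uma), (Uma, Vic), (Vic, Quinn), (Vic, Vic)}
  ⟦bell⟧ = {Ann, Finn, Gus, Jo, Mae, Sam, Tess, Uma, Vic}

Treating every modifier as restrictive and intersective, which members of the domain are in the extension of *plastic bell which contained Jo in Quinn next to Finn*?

{Gus, Jo, Tess}

⟦which contained Jo⟧ = {x : ⟨x, Jo⟩ ∈ ⟦contained⟧} = {Ann, Finn, Gus, Jo, Mae, Quinn, Sam, Tess, Uma}
⟦in Quinn⟧ = {x : ⟨x, Quinn⟩ ∈ ⟦in⟧} = {Ann, Finn, Gus, Jo, Kim, Tess, Uma, Vic}
⟦next to Finn⟧ = {x : ⟨x, Finn⟩ ∈ ⟦next to⟧} = {Gus, Jo, Kim, Mae, Tess, Uma}
⟦bell⟧ = {Ann, Finn, Gus, Jo, Mae, Sam, Tess, Uma, Vic}
… ∩ ⟦which contained Jo⟧ = {Ann, Finn, Gus, Jo, Mae, Sam, Tess, Uma, Vic} ∩ {Ann, Finn, Gus, Jo, Mae, Quinn, Sam, Tess, Uma} = {Ann, Finn, Gus, Jo, Mae, Sam, Tess, Uma}
… ∩ ⟦in Quinn⟧ = {Ann, Finn, Gus, Jo, Mae, Sam, Tess, Uma} ∩ {Ann, Finn, Gus, Jo, Kim, Tess, Uma, Vic} = {Ann, Finn, Gus, Jo, Tess, Uma}
… ∩ ⟦next to Finn⟧ = {Ann, Finn, Gus, Jo, Tess, Uma} ∩ {Gus, Jo, Kim, Mae, Tess, Uma} = {Gus, Jo, Tess, Uma}
… ∩ ⟦plastic⟧ = {Gus, Jo, Tess, Uma} ∩ {Gus, Jo, Mae, Sam, Tess, Vic} = {Gus, Jo, Tess}
So ⟦plastic bell which contained Jo in Quinn next to Finn⟧ = {Gus, Jo, Tess}.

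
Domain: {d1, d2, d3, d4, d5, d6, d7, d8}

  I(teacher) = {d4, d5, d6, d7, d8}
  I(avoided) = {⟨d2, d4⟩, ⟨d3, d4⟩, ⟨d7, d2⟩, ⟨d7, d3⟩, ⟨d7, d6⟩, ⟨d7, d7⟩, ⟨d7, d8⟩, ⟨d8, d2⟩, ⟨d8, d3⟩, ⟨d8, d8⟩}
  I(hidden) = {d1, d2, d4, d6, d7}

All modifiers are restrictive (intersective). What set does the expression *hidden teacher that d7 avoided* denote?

⟦that d7 avoided⟧ = {x : ⟨d7, x⟩ ∈ ⟦avoided⟧} = {d2, d3, d6, d7, d8}
⟦teacher⟧ = {d4, d5, d6, d7, d8}
… ∩ ⟦that d7 avoided⟧ = {d4, d5, d6, d7, d8} ∩ {d2, d3, d6, d7, d8} = {d6, d7, d8}
… ∩ ⟦hidden⟧ = {d6, d7, d8} ∩ {d1, d2, d4, d6, d7} = {d6, d7}
So ⟦hidden teacher that d7 avoided⟧ = {d6, d7}.

{d6, d7}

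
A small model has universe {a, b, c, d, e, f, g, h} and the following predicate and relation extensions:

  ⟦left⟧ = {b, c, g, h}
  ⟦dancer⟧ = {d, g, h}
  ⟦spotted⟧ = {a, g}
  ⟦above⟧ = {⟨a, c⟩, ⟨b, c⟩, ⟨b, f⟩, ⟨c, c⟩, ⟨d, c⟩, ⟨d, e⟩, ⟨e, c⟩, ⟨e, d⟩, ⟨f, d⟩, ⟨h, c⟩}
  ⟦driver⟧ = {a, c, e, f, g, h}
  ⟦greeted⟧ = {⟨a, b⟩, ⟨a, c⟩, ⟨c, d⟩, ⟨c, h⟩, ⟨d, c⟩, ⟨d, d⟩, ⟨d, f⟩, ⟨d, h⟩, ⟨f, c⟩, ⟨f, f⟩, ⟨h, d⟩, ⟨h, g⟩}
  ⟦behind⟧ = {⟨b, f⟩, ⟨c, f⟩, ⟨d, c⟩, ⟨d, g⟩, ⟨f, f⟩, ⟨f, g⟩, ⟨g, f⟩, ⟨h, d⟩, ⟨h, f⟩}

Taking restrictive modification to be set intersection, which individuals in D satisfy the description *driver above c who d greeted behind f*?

⟦above c⟧ = {x : ⟨x, c⟩ ∈ ⟦above⟧} = {a, b, c, d, e, h}
⟦who d greeted⟧ = {x : ⟨d, x⟩ ∈ ⟦greeted⟧} = {c, d, f, h}
⟦behind f⟧ = {x : ⟨x, f⟩ ∈ ⟦behind⟧} = {b, c, f, g, h}
⟦driver⟧ = {a, c, e, f, g, h}
… ∩ ⟦above c⟧ = {a, c, e, f, g, h} ∩ {a, b, c, d, e, h} = {a, c, e, h}
… ∩ ⟦who d greeted⟧ = {a, c, e, h} ∩ {c, d, f, h} = {c, h}
… ∩ ⟦behind f⟧ = {c, h} ∩ {b, c, f, g, h} = {c, h}
So ⟦driver above c who d greeted behind f⟧ = {c, h}.

{c, h}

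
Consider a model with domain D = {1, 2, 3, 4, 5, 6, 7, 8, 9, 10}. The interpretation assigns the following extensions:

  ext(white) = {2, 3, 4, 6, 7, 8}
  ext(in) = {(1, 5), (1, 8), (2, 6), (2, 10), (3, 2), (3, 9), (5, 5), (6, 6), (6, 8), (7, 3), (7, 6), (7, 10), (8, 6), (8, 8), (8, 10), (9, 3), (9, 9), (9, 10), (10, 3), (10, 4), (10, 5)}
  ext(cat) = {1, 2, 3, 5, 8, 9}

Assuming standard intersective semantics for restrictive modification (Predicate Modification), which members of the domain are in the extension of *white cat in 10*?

⟦in 10⟧ = {x : ⟨x, 10⟩ ∈ ⟦in⟧} = {2, 7, 8, 9}
⟦cat⟧ = {1, 2, 3, 5, 8, 9}
… ∩ ⟦in 10⟧ = {1, 2, 3, 5, 8, 9} ∩ {2, 7, 8, 9} = {2, 8, 9}
… ∩ ⟦white⟧ = {2, 8, 9} ∩ {2, 3, 4, 6, 7, 8} = {2, 8}
So ⟦white cat in 10⟧ = {2, 8}.

{2, 8}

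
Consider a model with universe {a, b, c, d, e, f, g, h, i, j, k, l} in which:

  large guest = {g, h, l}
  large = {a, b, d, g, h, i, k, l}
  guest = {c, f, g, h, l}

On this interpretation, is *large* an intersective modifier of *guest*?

⟦large⟧ ∩ ⟦guest⟧ = {a, b, d, g, h, i, k, l} ∩ {c, f, g, h, l} = {g, h, l}
Observed ⟦large guest⟧ = {g, h, l}.
These coincide, so the modifier is intersective here.

yes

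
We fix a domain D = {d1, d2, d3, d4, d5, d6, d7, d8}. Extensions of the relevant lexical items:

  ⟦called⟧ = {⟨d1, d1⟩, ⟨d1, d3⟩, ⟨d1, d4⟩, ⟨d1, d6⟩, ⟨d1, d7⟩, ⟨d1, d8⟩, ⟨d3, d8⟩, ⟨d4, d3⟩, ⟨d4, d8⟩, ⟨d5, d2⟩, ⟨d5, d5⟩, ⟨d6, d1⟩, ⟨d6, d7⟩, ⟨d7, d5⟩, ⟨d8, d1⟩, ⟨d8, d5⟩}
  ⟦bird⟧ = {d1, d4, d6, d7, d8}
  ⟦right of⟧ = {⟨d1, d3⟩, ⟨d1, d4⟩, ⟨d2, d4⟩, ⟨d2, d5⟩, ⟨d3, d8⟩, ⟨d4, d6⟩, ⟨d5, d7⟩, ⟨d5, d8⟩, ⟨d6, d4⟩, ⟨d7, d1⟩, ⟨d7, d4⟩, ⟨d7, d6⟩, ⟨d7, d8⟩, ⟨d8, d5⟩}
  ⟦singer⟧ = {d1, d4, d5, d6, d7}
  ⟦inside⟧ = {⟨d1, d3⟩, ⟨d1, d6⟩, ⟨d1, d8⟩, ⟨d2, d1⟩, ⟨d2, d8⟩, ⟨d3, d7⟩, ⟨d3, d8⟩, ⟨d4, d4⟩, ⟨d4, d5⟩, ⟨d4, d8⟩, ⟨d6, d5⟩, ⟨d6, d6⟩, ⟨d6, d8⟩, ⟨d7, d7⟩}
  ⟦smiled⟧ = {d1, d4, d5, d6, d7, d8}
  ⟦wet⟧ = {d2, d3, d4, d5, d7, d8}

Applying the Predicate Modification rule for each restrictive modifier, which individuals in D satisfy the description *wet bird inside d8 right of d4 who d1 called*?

∅

⟦inside d8⟧ = {x : ⟨x, d8⟩ ∈ ⟦inside⟧} = {d1, d2, d3, d4, d6}
⟦right of d4⟧ = {x : ⟨x, d4⟩ ∈ ⟦right of⟧} = {d1, d2, d6, d7}
⟦who d1 called⟧ = {x : ⟨d1, x⟩ ∈ ⟦called⟧} = {d1, d3, d4, d6, d7, d8}
⟦bird⟧ = {d1, d4, d6, d7, d8}
… ∩ ⟦inside d8⟧ = {d1, d4, d6, d7, d8} ∩ {d1, d2, d3, d4, d6} = {d1, d4, d6}
… ∩ ⟦right of d4⟧ = {d1, d4, d6} ∩ {d1, d2, d6, d7} = {d1, d6}
… ∩ ⟦who d1 called⟧ = {d1, d6} ∩ {d1, d3, d4, d6, d7, d8} = {d1, d6}
… ∩ ⟦wet⟧ = {d1, d6} ∩ {d2, d3, d4, d5, d7, d8} = ∅
So ⟦wet bird inside d8 right of d4 who d1 called⟧ = ∅.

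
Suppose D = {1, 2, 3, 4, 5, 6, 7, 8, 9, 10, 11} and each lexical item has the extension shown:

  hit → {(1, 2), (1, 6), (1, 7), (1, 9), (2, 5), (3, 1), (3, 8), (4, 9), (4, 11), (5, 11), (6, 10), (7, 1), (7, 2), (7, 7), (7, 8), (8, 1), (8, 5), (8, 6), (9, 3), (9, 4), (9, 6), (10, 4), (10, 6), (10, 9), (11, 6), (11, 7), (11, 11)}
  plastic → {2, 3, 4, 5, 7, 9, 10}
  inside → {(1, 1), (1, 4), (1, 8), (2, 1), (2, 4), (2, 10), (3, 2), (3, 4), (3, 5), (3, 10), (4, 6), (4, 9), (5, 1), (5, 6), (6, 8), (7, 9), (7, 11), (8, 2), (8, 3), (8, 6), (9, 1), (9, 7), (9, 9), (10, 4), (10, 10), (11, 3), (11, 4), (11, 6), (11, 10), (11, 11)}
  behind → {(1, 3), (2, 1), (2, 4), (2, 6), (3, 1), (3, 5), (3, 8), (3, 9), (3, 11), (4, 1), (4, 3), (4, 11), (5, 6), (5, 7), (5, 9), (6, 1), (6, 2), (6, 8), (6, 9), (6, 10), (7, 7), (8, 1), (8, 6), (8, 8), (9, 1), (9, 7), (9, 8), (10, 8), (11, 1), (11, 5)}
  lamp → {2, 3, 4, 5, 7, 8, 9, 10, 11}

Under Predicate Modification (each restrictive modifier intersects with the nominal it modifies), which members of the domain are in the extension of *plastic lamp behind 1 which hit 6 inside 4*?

⟦behind 1⟧ = {x : ⟨x, 1⟩ ∈ ⟦behind⟧} = {2, 3, 4, 6, 8, 9, 11}
⟦which hit 6⟧ = {x : ⟨x, 6⟩ ∈ ⟦hit⟧} = {1, 8, 9, 10, 11}
⟦inside 4⟧ = {x : ⟨x, 4⟩ ∈ ⟦inside⟧} = {1, 2, 3, 10, 11}
⟦lamp⟧ = {2, 3, 4, 5, 7, 8, 9, 10, 11}
… ∩ ⟦behind 1⟧ = {2, 3, 4, 5, 7, 8, 9, 10, 11} ∩ {2, 3, 4, 6, 8, 9, 11} = {2, 3, 4, 8, 9, 11}
… ∩ ⟦which hit 6⟧ = {2, 3, 4, 8, 9, 11} ∩ {1, 8, 9, 10, 11} = {8, 9, 11}
… ∩ ⟦inside 4⟧ = {8, 9, 11} ∩ {1, 2, 3, 10, 11} = {11}
… ∩ ⟦plastic⟧ = {11} ∩ {2, 3, 4, 5, 7, 9, 10} = ∅
So ⟦plastic lamp behind 1 which hit 6 inside 4⟧ = {}.

{}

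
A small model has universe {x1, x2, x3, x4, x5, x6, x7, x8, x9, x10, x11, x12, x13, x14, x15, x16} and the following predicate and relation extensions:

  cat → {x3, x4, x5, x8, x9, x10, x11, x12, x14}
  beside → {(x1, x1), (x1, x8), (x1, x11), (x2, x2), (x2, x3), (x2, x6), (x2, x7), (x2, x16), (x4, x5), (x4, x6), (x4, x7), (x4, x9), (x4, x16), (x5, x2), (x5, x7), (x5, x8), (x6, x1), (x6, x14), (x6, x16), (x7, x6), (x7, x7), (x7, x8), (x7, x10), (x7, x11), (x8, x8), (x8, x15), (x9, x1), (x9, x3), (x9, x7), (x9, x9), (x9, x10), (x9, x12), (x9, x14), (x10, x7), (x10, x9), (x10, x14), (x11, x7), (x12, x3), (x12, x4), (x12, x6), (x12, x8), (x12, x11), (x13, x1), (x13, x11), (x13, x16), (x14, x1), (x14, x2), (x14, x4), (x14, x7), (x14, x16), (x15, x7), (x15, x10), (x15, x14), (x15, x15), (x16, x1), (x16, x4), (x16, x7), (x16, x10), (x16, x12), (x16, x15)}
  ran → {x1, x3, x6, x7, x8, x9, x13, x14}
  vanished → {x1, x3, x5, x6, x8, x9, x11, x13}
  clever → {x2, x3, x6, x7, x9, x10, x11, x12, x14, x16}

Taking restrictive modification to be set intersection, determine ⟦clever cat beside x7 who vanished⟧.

⟦beside x7⟧ = {x : ⟨x, x7⟩ ∈ ⟦beside⟧} = {x2, x4, x5, x7, x9, x10, x11, x14, x15, x16}
⟦who vanished⟧ = ⟦vanished⟧ = {x1, x3, x5, x6, x8, x9, x11, x13}
⟦cat⟧ = {x3, x4, x5, x8, x9, x10, x11, x12, x14}
… ∩ ⟦beside x7⟧ = {x3, x4, x5, x8, x9, x10, x11, x12, x14} ∩ {x2, x4, x5, x7, x9, x10, x11, x14, x15, x16} = {x4, x5, x9, x10, x11, x14}
… ∩ ⟦who vanished⟧ = {x4, x5, x9, x10, x11, x14} ∩ {x1, x3, x5, x6, x8, x9, x11, x13} = {x5, x9, x11}
… ∩ ⟦clever⟧ = {x5, x9, x11} ∩ {x2, x3, x6, x7, x9, x10, x11, x12, x14, x16} = {x9, x11}
So ⟦clever cat beside x7 who vanished⟧ = {x9, x11}.

{x9, x11}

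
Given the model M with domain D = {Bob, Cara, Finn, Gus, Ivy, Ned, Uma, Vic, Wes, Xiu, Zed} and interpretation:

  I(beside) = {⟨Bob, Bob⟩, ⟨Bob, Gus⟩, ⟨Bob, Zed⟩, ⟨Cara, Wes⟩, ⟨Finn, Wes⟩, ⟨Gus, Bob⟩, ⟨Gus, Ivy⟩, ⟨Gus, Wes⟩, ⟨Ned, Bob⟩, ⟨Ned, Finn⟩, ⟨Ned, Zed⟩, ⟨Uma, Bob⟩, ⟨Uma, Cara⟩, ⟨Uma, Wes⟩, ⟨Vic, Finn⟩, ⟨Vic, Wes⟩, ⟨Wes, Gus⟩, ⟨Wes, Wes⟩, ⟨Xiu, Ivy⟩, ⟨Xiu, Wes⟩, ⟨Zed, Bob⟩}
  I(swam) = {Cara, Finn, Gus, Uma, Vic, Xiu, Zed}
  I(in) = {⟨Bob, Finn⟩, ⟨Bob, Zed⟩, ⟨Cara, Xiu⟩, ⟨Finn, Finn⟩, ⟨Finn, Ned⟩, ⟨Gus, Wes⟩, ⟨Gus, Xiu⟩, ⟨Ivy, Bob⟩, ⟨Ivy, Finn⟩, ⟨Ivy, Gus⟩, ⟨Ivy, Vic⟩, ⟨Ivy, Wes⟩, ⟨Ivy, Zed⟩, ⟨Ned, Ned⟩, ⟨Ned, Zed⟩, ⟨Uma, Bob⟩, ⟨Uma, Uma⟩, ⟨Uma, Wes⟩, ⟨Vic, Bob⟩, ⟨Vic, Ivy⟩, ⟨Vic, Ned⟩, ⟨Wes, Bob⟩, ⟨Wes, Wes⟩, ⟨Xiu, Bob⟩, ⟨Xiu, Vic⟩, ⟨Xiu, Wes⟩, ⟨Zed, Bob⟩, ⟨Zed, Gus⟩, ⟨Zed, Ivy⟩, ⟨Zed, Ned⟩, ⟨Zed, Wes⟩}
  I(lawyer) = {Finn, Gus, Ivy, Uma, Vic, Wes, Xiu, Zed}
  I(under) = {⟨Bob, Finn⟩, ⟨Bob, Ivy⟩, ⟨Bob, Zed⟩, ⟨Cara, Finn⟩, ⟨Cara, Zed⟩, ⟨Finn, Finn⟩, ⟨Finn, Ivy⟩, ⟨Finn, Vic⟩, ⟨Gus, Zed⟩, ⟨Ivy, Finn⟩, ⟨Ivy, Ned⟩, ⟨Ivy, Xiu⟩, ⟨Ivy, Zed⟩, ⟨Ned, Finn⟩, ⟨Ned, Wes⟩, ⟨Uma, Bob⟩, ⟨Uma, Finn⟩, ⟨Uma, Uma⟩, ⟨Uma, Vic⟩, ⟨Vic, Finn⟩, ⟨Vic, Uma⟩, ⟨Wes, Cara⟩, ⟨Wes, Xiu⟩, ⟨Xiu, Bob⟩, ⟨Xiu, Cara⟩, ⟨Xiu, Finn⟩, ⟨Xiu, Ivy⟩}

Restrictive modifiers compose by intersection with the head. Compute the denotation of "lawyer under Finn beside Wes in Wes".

⟦under Finn⟧ = {x : ⟨x, Finn⟩ ∈ ⟦under⟧} = {Bob, Cara, Finn, Ivy, Ned, Uma, Vic, Xiu}
⟦beside Wes⟧ = {x : ⟨x, Wes⟩ ∈ ⟦beside⟧} = {Cara, Finn, Gus, Uma, Vic, Wes, Xiu}
⟦in Wes⟧ = {x : ⟨x, Wes⟩ ∈ ⟦in⟧} = {Gus, Ivy, Uma, Wes, Xiu, Zed}
⟦lawyer⟧ = {Finn, Gus, Ivy, Uma, Vic, Wes, Xiu, Zed}
… ∩ ⟦under Finn⟧ = {Finn, Gus, Ivy, Uma, Vic, Wes, Xiu, Zed} ∩ {Bob, Cara, Finn, Ivy, Ned, Uma, Vic, Xiu} = {Finn, Ivy, Uma, Vic, Xiu}
… ∩ ⟦beside Wes⟧ = {Finn, Ivy, Uma, Vic, Xiu} ∩ {Cara, Finn, Gus, Uma, Vic, Wes, Xiu} = {Finn, Uma, Vic, Xiu}
… ∩ ⟦in Wes⟧ = {Finn, Uma, Vic, Xiu} ∩ {Gus, Ivy, Uma, Wes, Xiu, Zed} = {Uma, Xiu}
So ⟦lawyer under Finn beside Wes in Wes⟧ = {Uma, Xiu}.

{Uma, Xiu}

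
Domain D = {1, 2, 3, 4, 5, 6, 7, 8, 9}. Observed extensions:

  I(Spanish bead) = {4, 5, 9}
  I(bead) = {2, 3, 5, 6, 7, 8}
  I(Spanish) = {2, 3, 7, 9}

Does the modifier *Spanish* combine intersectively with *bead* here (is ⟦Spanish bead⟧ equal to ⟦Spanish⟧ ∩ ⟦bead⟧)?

⟦Spanish⟧ ∩ ⟦bead⟧ = {2, 3, 7, 9} ∩ {2, 3, 5, 6, 7, 8} = {2, 3, 7}
Observed ⟦Spanish bead⟧ = {4, 5, 9}.
These differ, so the modifier is not intersective in this model.

no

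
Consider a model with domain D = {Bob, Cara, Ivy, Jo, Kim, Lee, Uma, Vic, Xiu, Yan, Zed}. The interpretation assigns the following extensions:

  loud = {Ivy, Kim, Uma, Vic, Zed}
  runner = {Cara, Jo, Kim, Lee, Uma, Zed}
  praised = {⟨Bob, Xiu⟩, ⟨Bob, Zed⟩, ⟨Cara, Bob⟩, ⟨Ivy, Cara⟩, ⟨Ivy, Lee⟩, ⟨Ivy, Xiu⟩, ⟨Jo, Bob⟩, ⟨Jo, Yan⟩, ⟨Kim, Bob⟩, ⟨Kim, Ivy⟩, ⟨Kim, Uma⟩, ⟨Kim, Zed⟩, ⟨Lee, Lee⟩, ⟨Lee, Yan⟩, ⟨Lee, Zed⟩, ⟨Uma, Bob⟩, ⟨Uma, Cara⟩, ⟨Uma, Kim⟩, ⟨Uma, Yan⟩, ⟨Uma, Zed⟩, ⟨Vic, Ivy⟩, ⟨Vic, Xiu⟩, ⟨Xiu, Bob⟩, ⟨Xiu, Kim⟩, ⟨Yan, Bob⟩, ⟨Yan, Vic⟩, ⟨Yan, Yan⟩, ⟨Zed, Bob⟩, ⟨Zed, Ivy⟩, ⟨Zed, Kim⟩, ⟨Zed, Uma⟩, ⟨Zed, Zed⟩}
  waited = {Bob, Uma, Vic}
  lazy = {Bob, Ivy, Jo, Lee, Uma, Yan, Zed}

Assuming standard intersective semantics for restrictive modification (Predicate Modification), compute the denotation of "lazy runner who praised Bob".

{Jo, Uma, Zed}

⟦who praised Bob⟧ = {x : ⟨x, Bob⟩ ∈ ⟦praised⟧} = {Cara, Jo, Kim, Uma, Xiu, Yan, Zed}
⟦runner⟧ = {Cara, Jo, Kim, Lee, Uma, Zed}
… ∩ ⟦who praised Bob⟧ = {Cara, Jo, Kim, Lee, Uma, Zed} ∩ {Cara, Jo, Kim, Uma, Xiu, Yan, Zed} = {Cara, Jo, Kim, Uma, Zed}
… ∩ ⟦lazy⟧ = {Cara, Jo, Kim, Uma, Zed} ∩ {Bob, Ivy, Jo, Lee, Uma, Yan, Zed} = {Jo, Uma, Zed}
So ⟦lazy runner who praised Bob⟧ = {Jo, Uma, Zed}.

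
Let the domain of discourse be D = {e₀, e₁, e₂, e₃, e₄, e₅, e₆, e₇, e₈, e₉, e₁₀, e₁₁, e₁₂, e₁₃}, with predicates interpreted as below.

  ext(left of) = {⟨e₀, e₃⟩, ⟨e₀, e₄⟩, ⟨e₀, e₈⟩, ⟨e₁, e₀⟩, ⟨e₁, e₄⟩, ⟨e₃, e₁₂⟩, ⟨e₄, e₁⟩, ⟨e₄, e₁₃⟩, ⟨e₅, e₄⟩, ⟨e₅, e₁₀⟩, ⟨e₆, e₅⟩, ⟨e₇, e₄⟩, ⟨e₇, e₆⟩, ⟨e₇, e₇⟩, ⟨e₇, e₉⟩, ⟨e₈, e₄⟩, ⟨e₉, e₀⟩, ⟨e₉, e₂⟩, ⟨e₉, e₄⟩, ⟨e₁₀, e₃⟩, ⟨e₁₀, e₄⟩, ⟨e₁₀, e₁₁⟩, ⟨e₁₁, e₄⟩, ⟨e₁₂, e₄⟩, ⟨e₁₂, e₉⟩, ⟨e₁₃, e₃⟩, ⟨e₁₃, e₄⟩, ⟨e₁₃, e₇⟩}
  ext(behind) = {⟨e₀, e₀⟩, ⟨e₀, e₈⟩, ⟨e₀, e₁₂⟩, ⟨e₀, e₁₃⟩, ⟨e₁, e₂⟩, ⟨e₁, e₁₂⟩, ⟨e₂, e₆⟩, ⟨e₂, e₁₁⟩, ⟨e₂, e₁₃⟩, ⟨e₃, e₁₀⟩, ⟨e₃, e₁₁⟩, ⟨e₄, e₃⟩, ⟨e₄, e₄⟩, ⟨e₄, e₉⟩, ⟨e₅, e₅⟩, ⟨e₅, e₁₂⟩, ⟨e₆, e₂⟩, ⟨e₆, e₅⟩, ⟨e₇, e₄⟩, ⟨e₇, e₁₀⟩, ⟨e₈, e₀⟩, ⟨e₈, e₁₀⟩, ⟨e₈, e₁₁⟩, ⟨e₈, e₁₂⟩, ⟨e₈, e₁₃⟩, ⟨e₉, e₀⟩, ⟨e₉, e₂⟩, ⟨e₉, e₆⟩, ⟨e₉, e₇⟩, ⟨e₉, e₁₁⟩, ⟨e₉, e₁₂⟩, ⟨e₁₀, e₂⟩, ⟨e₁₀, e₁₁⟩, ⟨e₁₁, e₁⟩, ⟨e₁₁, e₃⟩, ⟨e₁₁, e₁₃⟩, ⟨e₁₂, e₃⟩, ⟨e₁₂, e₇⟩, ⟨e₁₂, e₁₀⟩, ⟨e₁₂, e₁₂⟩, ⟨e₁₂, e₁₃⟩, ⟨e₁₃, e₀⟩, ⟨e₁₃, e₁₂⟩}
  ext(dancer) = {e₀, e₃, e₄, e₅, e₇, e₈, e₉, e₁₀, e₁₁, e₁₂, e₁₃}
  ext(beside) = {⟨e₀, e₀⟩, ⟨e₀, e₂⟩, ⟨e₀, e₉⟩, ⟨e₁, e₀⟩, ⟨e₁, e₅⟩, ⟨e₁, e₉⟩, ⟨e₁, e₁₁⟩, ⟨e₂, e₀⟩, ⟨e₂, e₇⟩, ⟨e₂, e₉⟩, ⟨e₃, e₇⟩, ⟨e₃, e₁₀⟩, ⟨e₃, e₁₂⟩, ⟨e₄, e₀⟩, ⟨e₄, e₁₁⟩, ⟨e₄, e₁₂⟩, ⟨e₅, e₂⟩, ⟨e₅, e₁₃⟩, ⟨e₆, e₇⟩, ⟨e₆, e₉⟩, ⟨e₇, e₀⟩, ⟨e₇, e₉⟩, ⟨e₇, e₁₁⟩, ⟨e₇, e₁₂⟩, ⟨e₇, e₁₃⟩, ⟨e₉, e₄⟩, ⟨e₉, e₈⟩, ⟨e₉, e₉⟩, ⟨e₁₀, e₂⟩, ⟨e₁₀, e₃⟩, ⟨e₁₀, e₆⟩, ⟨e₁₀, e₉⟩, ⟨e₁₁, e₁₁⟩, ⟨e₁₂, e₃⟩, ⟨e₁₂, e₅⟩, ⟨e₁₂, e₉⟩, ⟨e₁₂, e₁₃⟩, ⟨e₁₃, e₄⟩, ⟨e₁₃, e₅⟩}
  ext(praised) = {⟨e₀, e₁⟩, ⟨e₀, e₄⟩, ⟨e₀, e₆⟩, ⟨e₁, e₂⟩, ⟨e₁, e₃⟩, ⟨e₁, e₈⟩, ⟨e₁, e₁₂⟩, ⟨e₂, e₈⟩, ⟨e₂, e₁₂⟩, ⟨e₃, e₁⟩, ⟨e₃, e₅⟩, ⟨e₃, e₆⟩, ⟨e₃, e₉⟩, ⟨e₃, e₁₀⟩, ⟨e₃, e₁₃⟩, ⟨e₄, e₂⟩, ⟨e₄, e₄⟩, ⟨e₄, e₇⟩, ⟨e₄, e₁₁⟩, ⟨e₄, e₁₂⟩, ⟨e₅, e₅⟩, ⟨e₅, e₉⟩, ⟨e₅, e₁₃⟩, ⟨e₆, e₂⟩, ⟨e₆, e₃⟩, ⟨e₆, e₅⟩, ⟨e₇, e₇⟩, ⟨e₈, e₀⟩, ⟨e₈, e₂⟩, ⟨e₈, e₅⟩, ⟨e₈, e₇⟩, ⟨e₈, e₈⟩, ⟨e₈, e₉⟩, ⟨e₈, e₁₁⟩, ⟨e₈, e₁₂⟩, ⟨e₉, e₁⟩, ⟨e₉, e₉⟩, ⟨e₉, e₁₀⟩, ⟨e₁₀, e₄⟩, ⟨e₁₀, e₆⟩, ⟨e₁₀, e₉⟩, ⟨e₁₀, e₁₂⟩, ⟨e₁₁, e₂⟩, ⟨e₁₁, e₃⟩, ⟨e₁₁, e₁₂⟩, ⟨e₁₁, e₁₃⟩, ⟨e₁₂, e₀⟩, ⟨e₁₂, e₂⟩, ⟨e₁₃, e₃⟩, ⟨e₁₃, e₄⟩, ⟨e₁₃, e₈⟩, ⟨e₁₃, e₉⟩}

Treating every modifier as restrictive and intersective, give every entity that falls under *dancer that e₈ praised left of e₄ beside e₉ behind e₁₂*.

⟦that e₈ praised⟧ = {x : ⟨e₈, x⟩ ∈ ⟦praised⟧} = {e₀, e₂, e₅, e₇, e₈, e₉, e₁₁, e₁₂}
⟦left of e₄⟧ = {x : ⟨x, e₄⟩ ∈ ⟦left of⟧} = {e₀, e₁, e₅, e₇, e₈, e₉, e₁₀, e₁₁, e₁₂, e₁₃}
⟦beside e₉⟧ = {x : ⟨x, e₉⟩ ∈ ⟦beside⟧} = {e₀, e₁, e₂, e₆, e₇, e₉, e₁₀, e₁₂}
⟦behind e₁₂⟧ = {x : ⟨x, e₁₂⟩ ∈ ⟦behind⟧} = {e₀, e₁, e₅, e₈, e₉, e₁₂, e₁₃}
⟦dancer⟧ = {e₀, e₃, e₄, e₅, e₇, e₈, e₉, e₁₀, e₁₁, e₁₂, e₁₃}
… ∩ ⟦that e₈ praised⟧ = {e₀, e₃, e₄, e₅, e₇, e₈, e₉, e₁₀, e₁₁, e₁₂, e₁₃} ∩ {e₀, e₂, e₅, e₇, e₈, e₉, e₁₁, e₁₂} = {e₀, e₅, e₇, e₈, e₉, e₁₁, e₁₂}
… ∩ ⟦left of e₄⟧ = {e₀, e₅, e₇, e₈, e₉, e₁₁, e₁₂} ∩ {e₀, e₁, e₅, e₇, e₈, e₉, e₁₀, e₁₁, e₁₂, e₁₃} = {e₀, e₅, e₇, e₈, e₉, e₁₁, e₁₂}
… ∩ ⟦beside e₉⟧ = {e₀, e₅, e₇, e₈, e₉, e₁₁, e₁₂} ∩ {e₀, e₁, e₂, e₆, e₇, e₉, e₁₀, e₁₂} = {e₀, e₇, e₉, e₁₂}
… ∩ ⟦behind e₁₂⟧ = {e₀, e₇, e₉, e₁₂} ∩ {e₀, e₁, e₅, e₈, e₉, e₁₂, e₁₃} = {e₀, e₉, e₁₂}
So ⟦dancer that e₈ praised left of e₄ beside e₉ behind e₁₂⟧ = {e₀, e₉, e₁₂}.

{e₀, e₉, e₁₂}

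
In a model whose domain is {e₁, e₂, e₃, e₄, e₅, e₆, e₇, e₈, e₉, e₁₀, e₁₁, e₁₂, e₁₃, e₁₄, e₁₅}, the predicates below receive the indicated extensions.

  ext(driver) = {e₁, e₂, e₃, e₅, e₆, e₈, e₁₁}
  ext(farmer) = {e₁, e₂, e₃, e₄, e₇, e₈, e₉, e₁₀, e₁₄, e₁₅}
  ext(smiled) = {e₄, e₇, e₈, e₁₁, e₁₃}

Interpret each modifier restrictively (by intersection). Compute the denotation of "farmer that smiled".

⟦that smiled⟧ = ⟦smiled⟧ = {e₄, e₇, e₈, e₁₁, e₁₃}
⟦farmer⟧ = {e₁, e₂, e₃, e₄, e₇, e₈, e₉, e₁₀, e₁₄, e₁₅}
… ∩ ⟦that smiled⟧ = {e₁, e₂, e₃, e₄, e₇, e₈, e₉, e₁₀, e₁₄, e₁₅} ∩ {e₄, e₇, e₈, e₁₁, e₁₃} = {e₄, e₇, e₈}
So ⟦farmer that smiled⟧ = {e₄, e₇, e₈}.

{e₄, e₇, e₈}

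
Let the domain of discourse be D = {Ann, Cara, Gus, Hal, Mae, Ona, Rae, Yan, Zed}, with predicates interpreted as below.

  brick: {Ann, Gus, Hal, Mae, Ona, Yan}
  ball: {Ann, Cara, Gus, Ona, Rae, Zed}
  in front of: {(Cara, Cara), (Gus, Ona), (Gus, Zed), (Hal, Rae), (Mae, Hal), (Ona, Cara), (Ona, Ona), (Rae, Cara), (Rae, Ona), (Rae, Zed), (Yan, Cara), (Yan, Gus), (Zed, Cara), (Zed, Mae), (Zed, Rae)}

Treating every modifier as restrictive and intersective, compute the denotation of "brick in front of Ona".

{Gus, Ona}

⟦in front of Ona⟧ = {x : ⟨x, Ona⟩ ∈ ⟦in front of⟧} = {Gus, Ona, Rae}
⟦brick⟧ = {Ann, Gus, Hal, Mae, Ona, Yan}
… ∩ ⟦in front of Ona⟧ = {Ann, Gus, Hal, Mae, Ona, Yan} ∩ {Gus, Ona, Rae} = {Gus, Ona}
So ⟦brick in front of Ona⟧ = {Gus, Ona}.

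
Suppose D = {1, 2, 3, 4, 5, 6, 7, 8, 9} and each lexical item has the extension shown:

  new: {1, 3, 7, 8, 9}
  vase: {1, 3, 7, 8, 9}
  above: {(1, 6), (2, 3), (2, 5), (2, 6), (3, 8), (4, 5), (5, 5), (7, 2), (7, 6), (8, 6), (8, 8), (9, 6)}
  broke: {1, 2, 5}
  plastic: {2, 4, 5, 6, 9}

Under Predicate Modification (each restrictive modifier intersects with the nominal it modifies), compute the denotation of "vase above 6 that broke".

{1}

⟦above 6⟧ = {x : ⟨x, 6⟩ ∈ ⟦above⟧} = {1, 2, 7, 8, 9}
⟦that broke⟧ = ⟦broke⟧ = {1, 2, 5}
⟦vase⟧ = {1, 3, 7, 8, 9}
… ∩ ⟦above 6⟧ = {1, 3, 7, 8, 9} ∩ {1, 2, 7, 8, 9} = {1, 7, 8, 9}
… ∩ ⟦that broke⟧ = {1, 7, 8, 9} ∩ {1, 2, 5} = {1}
So ⟦vase above 6 that broke⟧ = {1}.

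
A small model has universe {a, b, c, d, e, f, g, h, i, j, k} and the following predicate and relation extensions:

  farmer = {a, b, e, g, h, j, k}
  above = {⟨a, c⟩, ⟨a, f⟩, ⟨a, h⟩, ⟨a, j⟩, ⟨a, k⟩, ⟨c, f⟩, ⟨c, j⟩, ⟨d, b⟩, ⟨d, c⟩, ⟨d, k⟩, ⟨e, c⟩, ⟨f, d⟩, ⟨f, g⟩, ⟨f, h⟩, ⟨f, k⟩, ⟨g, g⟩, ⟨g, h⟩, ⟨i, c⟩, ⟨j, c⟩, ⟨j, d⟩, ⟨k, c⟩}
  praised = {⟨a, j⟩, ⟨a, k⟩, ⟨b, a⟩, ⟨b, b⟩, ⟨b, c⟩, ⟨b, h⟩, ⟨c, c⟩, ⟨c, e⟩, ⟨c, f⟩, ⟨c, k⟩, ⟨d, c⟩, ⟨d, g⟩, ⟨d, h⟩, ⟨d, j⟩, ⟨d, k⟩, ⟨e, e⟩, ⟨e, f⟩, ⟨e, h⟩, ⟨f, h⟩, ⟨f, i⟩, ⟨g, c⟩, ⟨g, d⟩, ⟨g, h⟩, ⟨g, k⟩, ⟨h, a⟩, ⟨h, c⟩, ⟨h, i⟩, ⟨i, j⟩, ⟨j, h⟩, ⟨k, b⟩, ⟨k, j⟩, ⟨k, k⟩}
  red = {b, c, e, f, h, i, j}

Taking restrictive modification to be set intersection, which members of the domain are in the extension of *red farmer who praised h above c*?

{e, j}

⟦who praised h⟧ = {x : ⟨x, h⟩ ∈ ⟦praised⟧} = {b, d, e, f, g, j}
⟦above c⟧ = {x : ⟨x, c⟩ ∈ ⟦above⟧} = {a, d, e, i, j, k}
⟦farmer⟧ = {a, b, e, g, h, j, k}
… ∩ ⟦who praised h⟧ = {a, b, e, g, h, j, k} ∩ {b, d, e, f, g, j} = {b, e, g, j}
… ∩ ⟦above c⟧ = {b, e, g, j} ∩ {a, d, e, i, j, k} = {e, j}
… ∩ ⟦red⟧ = {e, j} ∩ {b, c, e, f, h, i, j} = {e, j}
So ⟦red farmer who praised h above c⟧ = {e, j}.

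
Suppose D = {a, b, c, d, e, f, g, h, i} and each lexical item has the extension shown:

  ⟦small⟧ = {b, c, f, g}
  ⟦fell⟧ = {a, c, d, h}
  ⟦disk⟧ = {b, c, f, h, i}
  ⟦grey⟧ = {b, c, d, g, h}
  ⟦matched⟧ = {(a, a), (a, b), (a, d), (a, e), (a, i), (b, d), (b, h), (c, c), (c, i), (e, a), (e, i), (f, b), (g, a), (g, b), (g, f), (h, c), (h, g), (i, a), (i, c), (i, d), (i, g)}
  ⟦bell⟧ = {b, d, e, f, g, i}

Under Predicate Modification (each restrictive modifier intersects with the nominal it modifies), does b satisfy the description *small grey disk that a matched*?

yes

⟦that a matched⟧ = {x : ⟨a, x⟩ ∈ ⟦matched⟧} = {a, b, d, e, i}
⟦disk⟧ = {b, c, f, h, i}
… ∩ ⟦that a matched⟧ = {b, c, f, h, i} ∩ {a, b, d, e, i} = {b, i}
… ∩ ⟦small⟧ = {b, i} ∩ {b, c, f, g} = {b}
… ∩ ⟦grey⟧ = {b} ∩ {b, c, d, g, h} = {b}
⟦small grey disk that a matched⟧ = {b}; b ∈ this set.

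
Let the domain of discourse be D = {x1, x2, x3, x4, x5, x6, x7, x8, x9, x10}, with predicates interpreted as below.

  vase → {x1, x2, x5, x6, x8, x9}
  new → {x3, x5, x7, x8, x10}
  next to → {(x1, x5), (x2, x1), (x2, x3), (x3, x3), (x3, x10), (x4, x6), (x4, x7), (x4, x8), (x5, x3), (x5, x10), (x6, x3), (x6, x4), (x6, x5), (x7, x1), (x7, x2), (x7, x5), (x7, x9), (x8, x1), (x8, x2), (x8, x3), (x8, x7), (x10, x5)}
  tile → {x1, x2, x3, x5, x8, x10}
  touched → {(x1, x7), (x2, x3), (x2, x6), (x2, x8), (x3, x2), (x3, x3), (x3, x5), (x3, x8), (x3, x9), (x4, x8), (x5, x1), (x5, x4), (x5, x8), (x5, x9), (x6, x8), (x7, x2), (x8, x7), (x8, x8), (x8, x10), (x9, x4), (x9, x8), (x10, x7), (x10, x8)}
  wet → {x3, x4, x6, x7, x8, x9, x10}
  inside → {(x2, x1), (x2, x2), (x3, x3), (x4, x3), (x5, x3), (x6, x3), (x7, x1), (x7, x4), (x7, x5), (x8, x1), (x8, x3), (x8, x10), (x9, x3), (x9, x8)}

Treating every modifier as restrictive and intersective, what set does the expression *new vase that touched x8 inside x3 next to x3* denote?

{x5, x8}

⟦that touched x8⟧ = {x : ⟨x, x8⟩ ∈ ⟦touched⟧} = {x2, x3, x4, x5, x6, x8, x9, x10}
⟦inside x3⟧ = {x : ⟨x, x3⟩ ∈ ⟦inside⟧} = {x3, x4, x5, x6, x8, x9}
⟦next to x3⟧ = {x : ⟨x, x3⟩ ∈ ⟦next to⟧} = {x2, x3, x5, x6, x8}
⟦vase⟧ = {x1, x2, x5, x6, x8, x9}
… ∩ ⟦that touched x8⟧ = {x1, x2, x5, x6, x8, x9} ∩ {x2, x3, x4, x5, x6, x8, x9, x10} = {x2, x5, x6, x8, x9}
… ∩ ⟦inside x3⟧ = {x2, x5, x6, x8, x9} ∩ {x3, x4, x5, x6, x8, x9} = {x5, x6, x8, x9}
… ∩ ⟦next to x3⟧ = {x5, x6, x8, x9} ∩ {x2, x3, x5, x6, x8} = {x5, x6, x8}
… ∩ ⟦new⟧ = {x5, x6, x8} ∩ {x3, x5, x7, x8, x10} = {x5, x8}
So ⟦new vase that touched x8 inside x3 next to x3⟧ = {x5, x8}.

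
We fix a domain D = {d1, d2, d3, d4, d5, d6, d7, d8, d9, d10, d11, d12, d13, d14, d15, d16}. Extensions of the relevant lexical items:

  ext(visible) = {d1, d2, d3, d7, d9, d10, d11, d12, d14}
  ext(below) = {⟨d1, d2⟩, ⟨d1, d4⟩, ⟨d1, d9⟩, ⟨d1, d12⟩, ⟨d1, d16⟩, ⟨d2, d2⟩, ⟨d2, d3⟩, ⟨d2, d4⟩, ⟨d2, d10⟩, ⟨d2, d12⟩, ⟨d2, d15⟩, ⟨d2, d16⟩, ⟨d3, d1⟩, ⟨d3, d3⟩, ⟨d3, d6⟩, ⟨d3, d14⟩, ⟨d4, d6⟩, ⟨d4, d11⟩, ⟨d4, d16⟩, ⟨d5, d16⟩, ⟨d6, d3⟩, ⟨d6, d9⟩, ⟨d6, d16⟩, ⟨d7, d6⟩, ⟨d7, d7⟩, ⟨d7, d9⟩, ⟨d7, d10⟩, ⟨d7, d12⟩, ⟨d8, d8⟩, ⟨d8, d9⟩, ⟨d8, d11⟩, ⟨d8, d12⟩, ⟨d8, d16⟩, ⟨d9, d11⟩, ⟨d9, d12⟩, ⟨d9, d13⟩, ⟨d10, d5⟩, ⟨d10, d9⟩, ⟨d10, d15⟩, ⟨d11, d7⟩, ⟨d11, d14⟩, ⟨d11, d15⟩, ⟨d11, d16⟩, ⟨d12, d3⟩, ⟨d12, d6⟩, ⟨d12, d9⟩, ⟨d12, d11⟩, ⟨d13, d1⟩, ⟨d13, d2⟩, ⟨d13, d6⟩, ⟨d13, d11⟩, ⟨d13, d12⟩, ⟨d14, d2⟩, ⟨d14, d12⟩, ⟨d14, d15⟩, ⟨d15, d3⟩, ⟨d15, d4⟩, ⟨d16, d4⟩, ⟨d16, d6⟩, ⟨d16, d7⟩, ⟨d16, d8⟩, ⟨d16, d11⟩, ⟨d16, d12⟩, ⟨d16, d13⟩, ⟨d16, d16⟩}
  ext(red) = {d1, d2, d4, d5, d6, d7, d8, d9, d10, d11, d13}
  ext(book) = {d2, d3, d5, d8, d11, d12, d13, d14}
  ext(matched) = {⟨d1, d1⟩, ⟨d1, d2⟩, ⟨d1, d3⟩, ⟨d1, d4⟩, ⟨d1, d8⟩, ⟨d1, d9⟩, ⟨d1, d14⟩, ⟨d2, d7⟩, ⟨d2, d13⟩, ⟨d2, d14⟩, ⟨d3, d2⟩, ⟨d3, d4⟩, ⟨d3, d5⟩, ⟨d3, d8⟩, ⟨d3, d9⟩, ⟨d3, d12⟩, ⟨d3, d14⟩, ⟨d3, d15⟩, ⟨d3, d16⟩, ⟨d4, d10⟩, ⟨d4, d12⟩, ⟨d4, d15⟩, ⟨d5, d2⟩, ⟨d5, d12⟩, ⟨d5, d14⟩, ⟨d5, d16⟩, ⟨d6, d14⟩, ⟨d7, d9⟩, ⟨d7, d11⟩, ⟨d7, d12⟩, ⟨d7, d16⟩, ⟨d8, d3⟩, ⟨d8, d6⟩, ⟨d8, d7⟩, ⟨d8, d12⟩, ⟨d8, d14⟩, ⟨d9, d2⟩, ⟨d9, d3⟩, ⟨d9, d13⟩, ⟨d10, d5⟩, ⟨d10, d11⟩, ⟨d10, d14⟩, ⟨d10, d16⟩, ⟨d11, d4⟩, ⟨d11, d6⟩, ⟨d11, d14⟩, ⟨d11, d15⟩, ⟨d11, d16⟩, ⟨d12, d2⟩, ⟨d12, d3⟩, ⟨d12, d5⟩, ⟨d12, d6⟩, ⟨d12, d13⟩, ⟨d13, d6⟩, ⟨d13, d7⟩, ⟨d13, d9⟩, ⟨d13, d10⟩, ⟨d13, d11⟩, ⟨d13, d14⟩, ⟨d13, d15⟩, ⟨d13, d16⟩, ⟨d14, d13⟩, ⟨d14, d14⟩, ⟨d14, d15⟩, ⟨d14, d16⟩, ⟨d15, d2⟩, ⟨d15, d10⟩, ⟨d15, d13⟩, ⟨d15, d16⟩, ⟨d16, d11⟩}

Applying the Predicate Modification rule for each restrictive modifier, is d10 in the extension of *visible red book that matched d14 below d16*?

no

⟦that matched d14⟧ = {x : ⟨x, d14⟩ ∈ ⟦matched⟧} = {d1, d2, d3, d5, d6, d8, d10, d11, d13, d14}
⟦below d16⟧ = {x : ⟨x, d16⟩ ∈ ⟦below⟧} = {d1, d2, d4, d5, d6, d8, d11, d16}
⟦book⟧ = {d2, d3, d5, d8, d11, d12, d13, d14}
… ∩ ⟦that matched d14⟧ = {d2, d3, d5, d8, d11, d12, d13, d14} ∩ {d1, d2, d3, d5, d6, d8, d10, d11, d13, d14} = {d2, d3, d5, d8, d11, d13, d14}
… ∩ ⟦below d16⟧ = {d2, d3, d5, d8, d11, d13, d14} ∩ {d1, d2, d4, d5, d6, d8, d11, d16} = {d2, d5, d8, d11}
… ∩ ⟦visible⟧ = {d2, d5, d8, d11} ∩ {d1, d2, d3, d7, d9, d10, d11, d12, d14} = {d2, d11}
… ∩ ⟦red⟧ = {d2, d11} ∩ {d1, d2, d4, d5, d6, d7, d8, d9, d10, d11, d13} = {d2, d11}
⟦visible red book that matched d14 below d16⟧ = {d2, d11}; d10 ∉ this set.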